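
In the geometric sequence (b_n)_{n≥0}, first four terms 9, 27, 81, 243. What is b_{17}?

Common ratio r = 3.
b_n = 9·3^(n-0).
b_{17} = 9·3^17 = 1162261467.

1162261467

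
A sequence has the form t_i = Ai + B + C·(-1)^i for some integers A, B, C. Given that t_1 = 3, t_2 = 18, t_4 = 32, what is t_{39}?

The three given values yield: A + B - C = 3; 2A + B + C = 18; 4A + B + C = 32.
Subtracting the first from the second: A + 2C = 15.
Subtracting the second from the third: 2A = 14.
Solving: C = 4, A = 7, then B = 0.
Therefore t_{39} = 273 + 0 + 4·(-1) = 269.

269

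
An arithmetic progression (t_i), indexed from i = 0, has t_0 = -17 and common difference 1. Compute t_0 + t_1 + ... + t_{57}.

t_i = -17 + (i - 0)·1.
t_{57} = 40; S = 58·(-17 + 40)/2 = 667.

667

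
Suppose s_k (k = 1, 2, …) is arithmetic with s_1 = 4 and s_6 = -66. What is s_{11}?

-136

Common difference d = (-66 - 4) / (6 - 1) = -14.
s_k = 4 + (k - 1)·(-14).
s_{11} = 4 + 10·(-14) = -136.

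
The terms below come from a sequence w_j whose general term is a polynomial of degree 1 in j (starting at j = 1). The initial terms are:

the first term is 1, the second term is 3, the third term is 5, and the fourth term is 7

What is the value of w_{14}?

1st diffs: 2, 2, 2 (constant).
So w_j = 2j - 1.
Evaluating at j = 14 gives w_{14} = 27.

27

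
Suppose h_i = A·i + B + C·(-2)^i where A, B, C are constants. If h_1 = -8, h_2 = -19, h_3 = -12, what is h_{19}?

Plug in i = 1, 2, 3: A + B - 2C = -8; 2A + B + 4C = -19; 3A + B - 8C = -12.
Subtracting the first from the second: A + 6C = -11.
Subtracting the second from the third: A - 12C = 7.
Solving: C = -1, A = -5, then B = -5.
Hence h_{19} = -5·19 + (-5) + (-1)·(-524288) = 524188.

524188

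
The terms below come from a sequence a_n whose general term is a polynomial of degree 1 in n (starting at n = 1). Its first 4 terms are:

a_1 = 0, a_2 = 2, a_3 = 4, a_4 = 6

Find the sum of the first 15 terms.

210

1st diffs: 2, 2, 2 (constant).
So a_n = 2n - 2.
Continuing: …, 8, 10, 12, 14, …, a_{15} = 28.
Summing n = 1..15 (15 terms) gives 210.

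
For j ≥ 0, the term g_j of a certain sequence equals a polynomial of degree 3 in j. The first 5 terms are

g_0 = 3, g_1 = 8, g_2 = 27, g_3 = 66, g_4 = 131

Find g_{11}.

1st diffs: 5, 19, 39, 65.
2nd diffs: 14, 20, 26.
3rd diffs: 6, 6 (constant).
So g_j = j^3 + 4j^2 + 3.
Evaluating at j = 11 gives g_{11} = 1818.

1818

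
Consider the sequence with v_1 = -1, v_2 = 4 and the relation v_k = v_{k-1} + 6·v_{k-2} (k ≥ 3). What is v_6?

v_3 = -2, v_4 = 22, v_5 = 10, v_6 = 142.
(Characteristic roots are 3 and -2.)

142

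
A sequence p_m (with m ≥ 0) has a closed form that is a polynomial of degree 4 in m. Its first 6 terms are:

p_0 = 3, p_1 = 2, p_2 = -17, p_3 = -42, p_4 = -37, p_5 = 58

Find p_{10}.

5663

1st diffs: -1, -19, -25, 5, 95.
2nd diffs: -18, -6, 30, 90.
3rd diffs: 12, 36, 60.
4th diffs: 24, 24 (constant).
Newton forward-difference form: p_m = 3 + (-1)·C(m,1) + (-18)·C(m,2) + 12·C(m,3) + 24·C(m,4).
At m = 10: m = 10, so p_{10} = 3 - 10 - 810 + 1440 + 5040 = 5663.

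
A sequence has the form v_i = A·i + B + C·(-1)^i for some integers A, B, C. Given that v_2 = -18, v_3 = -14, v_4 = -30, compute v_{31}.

At i = 2, 3, 4: 2A + B + C = -18; 3A + B - C = -14; 4A + B + C = -30.
Subtracting the first from the second: A - 2C = 4.
Subtracting the second from the third: A + 2C = -16.
Solving: C = -5, A = -6, then B = -1.
Hence v_{31} = -6·31 + (-1) + (-5)·(-1) = -182.

-182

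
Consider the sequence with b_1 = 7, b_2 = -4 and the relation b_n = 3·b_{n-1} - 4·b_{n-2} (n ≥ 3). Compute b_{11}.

Step forward from the initial values:
b_3 = -40  b_4 = -104  b_5 = -152  b_6 = -40  b_7 = 488  b_8 = 1624  b_9 = 2920  b_{10} = 2264  b_{11} = -4888.

-4888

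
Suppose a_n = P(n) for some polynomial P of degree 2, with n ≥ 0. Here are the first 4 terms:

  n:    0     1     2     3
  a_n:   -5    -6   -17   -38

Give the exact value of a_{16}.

-1221

1st diffs: -1, -11, -21.
2nd diffs: -10, -10 (constant).
Newton forward-difference form: a_n = -5 + (-1)·C(n,1) + (-10)·C(n,2).
At n = 16: n = 16, so a_{16} = -5 - 16 - 1200 = -1221.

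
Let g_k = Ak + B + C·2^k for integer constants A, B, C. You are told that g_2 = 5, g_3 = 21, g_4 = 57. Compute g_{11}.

The three given values yield: 2A + B + 4C = 5; 3A + B + 8C = 21; 4A + B + 16C = 57.
Subtracting the first from the second: A + 4C = 16.
Subtracting the second from the third: A + 8C = 36.
Solving: C = 5, A = -4, then B = -7.
So g_k = -4·k + (-7) + 5·2^k; at k=11 this is 10189.

10189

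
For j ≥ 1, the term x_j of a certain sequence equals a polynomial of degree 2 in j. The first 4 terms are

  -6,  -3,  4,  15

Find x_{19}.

660

1st diffs: 3, 7, 11.
2nd diffs: 4, 4 (constant).
So x_j = 2j^2 - 3j - 5.
Evaluating at j = 19 gives x_{19} = 660.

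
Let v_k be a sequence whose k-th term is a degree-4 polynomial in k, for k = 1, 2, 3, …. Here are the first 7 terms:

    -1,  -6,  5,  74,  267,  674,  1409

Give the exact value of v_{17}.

69039

1st diffs: -5, 11, 69, 193, 407, 735.
2nd diffs: 16, 58, 124, 214, 328.
3rd diffs: 42, 66, 90, 114.
4th diffs: 24, 24, 24 (constant).
So v_k = k^4 - 3k^3 + k^2 - 2k + 2.
Evaluating at k = 17 gives v_{17} = 69039.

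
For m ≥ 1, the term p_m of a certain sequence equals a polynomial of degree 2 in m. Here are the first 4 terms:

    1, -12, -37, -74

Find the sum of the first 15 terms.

-6810

1st diffs: -13, -25, -37.
2nd diffs: -12, -12 (constant).
Newton forward-difference form: p_m = 1 + (-13)·C(m-1,1) + (-12)·C(m-1,2).
Continuing: …, -123, -184, -257, -342, …, p_{15} = -1273.
Summing m = 1..15 (15 terms) gives -6810.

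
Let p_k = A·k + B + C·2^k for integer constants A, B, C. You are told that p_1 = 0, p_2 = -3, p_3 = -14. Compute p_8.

The three given values yield: A + B + 2C = 0; 2A + B + 4C = -3; 3A + B + 8C = -14.
Subtracting the first from the second: A + 2C = -3.
Subtracting the second from the third: A + 4C = -11.
Solving: C = -4, A = 5, then B = 3.
Therefore p_8 = 40 + 3 + (-4)·256 = -981.

-981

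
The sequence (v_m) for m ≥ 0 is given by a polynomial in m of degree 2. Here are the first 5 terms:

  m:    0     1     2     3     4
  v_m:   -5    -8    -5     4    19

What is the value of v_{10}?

235

1st diffs: -3, 3, 9, 15.
2nd diffs: 6, 6, 6 (constant).
Newton forward-difference form: v_m = -5 + (-3)·C(m,1) + 6·C(m,2).
At m = 10: m = 10, so v_{10} = -5 - 30 + 270 = 235.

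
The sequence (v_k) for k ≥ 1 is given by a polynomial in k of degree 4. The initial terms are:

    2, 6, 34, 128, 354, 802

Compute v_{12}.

1st diffs: 4, 28, 94, 226, 448.
2nd diffs: 24, 66, 132, 222.
3rd diffs: 42, 66, 90.
4th diffs: 24, 24 (constant).
Newton forward-difference form: v_k = 2 + 4·C(k-1,1) + 24·C(k-1,2) + 42·C(k-1,3) + 24·C(k-1,4).
At k = 12: k-1 = 11, so v_{12} = 2 + 44 + 1320 + 6930 + 7920 = 16216.

16216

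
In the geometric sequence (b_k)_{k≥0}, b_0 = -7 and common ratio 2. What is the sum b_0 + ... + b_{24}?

-234881017

b_k = (-7)·2^(k-0).
S = (-7)·(2^25 - 1)/(2 - 1) = (-7)·(33554432 - 1)/(1) = -234881017.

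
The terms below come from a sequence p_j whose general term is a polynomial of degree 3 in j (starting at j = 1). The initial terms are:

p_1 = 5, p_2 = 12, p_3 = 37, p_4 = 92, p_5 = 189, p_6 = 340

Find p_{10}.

1st diffs: 7, 25, 55, 97, 151.
2nd diffs: 18, 30, 42, 54.
3rd diffs: 12, 12, 12 (constant).
Newton forward-difference form: p_j = 5 + 7·C(j-1,1) + 18·C(j-1,2) + 12·C(j-1,3).
At j = 10: j-1 = 9, so p_{10} = 5 + 63 + 648 + 1008 = 1724.

1724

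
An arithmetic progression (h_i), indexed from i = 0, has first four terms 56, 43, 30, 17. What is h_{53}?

Common difference d = -13.
h_i = 56 + (i - 0)·(-13).
h_{53} = 56 + 53·(-13) = -633.

-633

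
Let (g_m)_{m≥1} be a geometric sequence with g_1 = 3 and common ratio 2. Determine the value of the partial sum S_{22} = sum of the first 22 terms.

12582909

g_m = 3·2^(m-1).
S = 3·(2^22 - 1)/(2 - 1) = 3·(4194304 - 1)/(1) = 12582909.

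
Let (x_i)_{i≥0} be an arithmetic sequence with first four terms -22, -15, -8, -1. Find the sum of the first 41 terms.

4838

Common difference d = 7.
x_i = -22 + (i - 0)·7.
x_{40} = 258; S = 41·(-22 + 258)/2 = 4838.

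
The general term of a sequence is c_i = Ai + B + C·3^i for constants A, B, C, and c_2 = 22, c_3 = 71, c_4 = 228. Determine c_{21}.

At i = 2, 3, 4: 2A + B + 9C = 22; 3A + B + 27C = 71; 4A + B + 81C = 228.
Subtracting the first from the second: A + 18C = 49.
Subtracting the second from the third: A + 54C = 157.
Solving: C = 3, A = -5, then B = 5.
So c_i = -5·i + 5 + 3·3^i; at i=21 this is 31381059509.

31381059509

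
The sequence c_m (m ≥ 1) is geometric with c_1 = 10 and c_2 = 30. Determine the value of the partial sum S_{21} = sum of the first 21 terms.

Common ratio r = 3.
c_m = 10·3^(m-1).
S = 10·(3^21 - 1)/(3 - 1) = 10·(10460353203 - 1)/(2) = 52301766010.

52301766010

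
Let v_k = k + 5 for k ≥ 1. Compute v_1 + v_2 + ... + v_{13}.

Over k = 1..13: Σk = 91.
Total = (1)·91 + (5)·13 = 156.

156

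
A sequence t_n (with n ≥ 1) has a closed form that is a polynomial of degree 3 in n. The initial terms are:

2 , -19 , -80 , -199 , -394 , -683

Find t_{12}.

-5399

1st diffs: -21, -61, -119, -195, -289.
2nd diffs: -40, -58, -76, -94.
3rd diffs: -18, -18, -18 (constant).
Newton forward-difference form: t_n = 2 + (-21)·C(n-1,1) + (-40)·C(n-1,2) + (-18)·C(n-1,3).
At n = 12: n-1 = 11, so t_{12} = 2 - 231 - 2200 - 2970 = -5399.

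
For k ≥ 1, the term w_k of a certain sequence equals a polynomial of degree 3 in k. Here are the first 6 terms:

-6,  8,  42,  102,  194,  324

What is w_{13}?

2802

1st diffs: 14, 34, 60, 92, 130.
2nd diffs: 20, 26, 32, 38.
3rd diffs: 6, 6, 6 (constant).
Newton forward-difference form: w_k = -6 + 14·C(k-1,1) + 20·C(k-1,2) + 6·C(k-1,3).
At k = 13: k-1 = 12, so w_{13} = -6 + 168 + 1320 + 1320 = 2802.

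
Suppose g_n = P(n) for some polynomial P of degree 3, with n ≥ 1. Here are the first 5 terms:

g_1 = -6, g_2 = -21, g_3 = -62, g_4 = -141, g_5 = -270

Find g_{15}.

1st diffs: -15, -41, -79, -129.
2nd diffs: -26, -38, -50.
3rd diffs: -12, -12 (constant).
Newton forward-difference form: g_n = -6 + (-15)·C(n-1,1) + (-26)·C(n-1,2) + (-12)·C(n-1,3).
At n = 15: n-1 = 14, so g_{15} = -6 - 210 - 2366 - 4368 = -6950.

-6950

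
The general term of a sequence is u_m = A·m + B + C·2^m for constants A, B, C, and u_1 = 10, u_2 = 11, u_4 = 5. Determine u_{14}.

The three given values yield: A + B + 2C = 10; 2A + B + 4C = 11; 4A + B + 16C = 5.
Subtracting the first from the second: A + 2C = 1.
Subtracting the second from the third: 2A + 12C = -6.
Solving: C = -1, A = 3, then B = 9.
So u_m = 3·m + 9 + (-1)·2^m; at m=14 this is -16333.

-16333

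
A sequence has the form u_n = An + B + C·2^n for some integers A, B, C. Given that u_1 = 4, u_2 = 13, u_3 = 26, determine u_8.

Plug in n = 1, 2, 3: A + B + 2C = 4; 2A + B + 4C = 13; 3A + B + 8C = 26.
Subtracting the first from the second: A + 2C = 9.
Subtracting the second from the third: A + 4C = 13.
Solving: C = 2, A = 5, then B = -5.
So u_n = 5·n + (-5) + 2·2^n; at n=8 this is 547.

547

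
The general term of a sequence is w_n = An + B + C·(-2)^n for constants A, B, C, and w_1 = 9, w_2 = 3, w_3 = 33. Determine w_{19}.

1048689

Write the equations: A + B - 2C = 9; 2A + B + 4C = 3; 3A + B - 8C = 33.
Subtracting the first from the second: A + 6C = -6.
Subtracting the second from the third: A - 12C = 30.
Solving: C = -2, A = 6, then B = -1.
Hence w_{19} = 6·19 + (-1) + (-2)·(-524288) = 1048689.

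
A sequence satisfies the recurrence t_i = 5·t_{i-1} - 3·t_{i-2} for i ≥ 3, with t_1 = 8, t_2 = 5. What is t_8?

Applying the relation repeatedly:
t_3 = 1  t_4 = -10  t_5 = -53  t_6 = -235  t_7 = -1016  t_8 = -4375.

-4375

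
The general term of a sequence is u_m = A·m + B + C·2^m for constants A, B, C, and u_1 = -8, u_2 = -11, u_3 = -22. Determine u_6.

Plug in m = 1, 2, 3: A + B + 2C = -8; 2A + B + 4C = -11; 3A + B + 8C = -22.
Subtracting the first from the second: A + 2C = -3.
Subtracting the second from the third: A + 4C = -11.
Solving: C = -4, A = 5, then B = -5.
So u_m = 5·m + (-5) + (-4)·2^m; at m=6 this is -231.

-231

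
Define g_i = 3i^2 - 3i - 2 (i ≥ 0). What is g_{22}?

1384

g_{22} = 3·22^2 - 3·22 - 2 = 1384.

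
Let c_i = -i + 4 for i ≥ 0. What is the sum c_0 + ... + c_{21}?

Over i = 0..21: Σi = 231.
Total = (-1)·231 + (4)·22 = -143.

-143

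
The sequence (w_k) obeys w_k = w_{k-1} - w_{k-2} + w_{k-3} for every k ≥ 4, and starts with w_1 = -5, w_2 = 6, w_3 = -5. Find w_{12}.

-16

Compute successive terms:
w_4 = -16, w_5 = -5, w_6 = 6, w_7 = -5, w_8 = -16, w_9 = -5, w_{10} = 6, w_{11} = -5, w_{12} = -16.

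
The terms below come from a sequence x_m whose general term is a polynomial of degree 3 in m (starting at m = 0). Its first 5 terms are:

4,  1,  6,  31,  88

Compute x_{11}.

1st diffs: -3, 5, 25, 57.
2nd diffs: 8, 20, 32.
3rd diffs: 12, 12 (constant).
Newton forward-difference form: x_m = 4 + (-3)·C(m,1) + 8·C(m,2) + 12·C(m,3).
At m = 11: m = 11, so x_{11} = 4 - 33 + 440 + 1980 = 2391.

2391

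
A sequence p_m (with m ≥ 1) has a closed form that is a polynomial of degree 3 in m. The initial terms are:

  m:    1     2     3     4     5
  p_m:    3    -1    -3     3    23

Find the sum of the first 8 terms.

1st diffs: -4, -2, 6, 20.
2nd diffs: 2, 8, 14.
3rd diffs: 6, 6 (constant).
So p_m = m^3 - 5m^2 + 4m + 3.
Continuing: 63, 129, 227.
Summing m = 1..8 (8 terms) gives 444.

444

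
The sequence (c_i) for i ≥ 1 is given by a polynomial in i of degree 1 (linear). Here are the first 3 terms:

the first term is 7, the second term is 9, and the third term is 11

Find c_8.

21

1st diffs: 2, 2 (constant).
So c_i = 2i + 5.
Evaluating at i = 8 gives c_8 = 21.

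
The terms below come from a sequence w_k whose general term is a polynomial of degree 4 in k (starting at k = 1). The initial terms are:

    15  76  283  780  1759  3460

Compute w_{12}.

1st diffs: 61, 207, 497, 979, 1701.
2nd diffs: 146, 290, 482, 722.
3rd diffs: 144, 192, 240.
4th diffs: 48, 48 (constant).
So w_k = 2k^4 + 4k^3 - k^2 + 6k + 4.
Evaluating at k = 12 gives w_{12} = 48316.

48316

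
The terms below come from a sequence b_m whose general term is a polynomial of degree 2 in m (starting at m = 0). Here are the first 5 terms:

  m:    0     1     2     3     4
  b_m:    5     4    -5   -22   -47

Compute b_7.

-170

1st diffs: -1, -9, -17, -25.
2nd diffs: -8, -8, -8 (constant).
Newton forward-difference form: b_m = 5 + (-1)·C(m,1) + (-8)·C(m,2).
At m = 7: m = 7, so b_7 = 5 - 7 - 168 = -170.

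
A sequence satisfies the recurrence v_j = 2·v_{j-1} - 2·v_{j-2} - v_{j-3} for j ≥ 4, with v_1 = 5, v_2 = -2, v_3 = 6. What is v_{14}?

Step forward from the initial values:
v_4 = 11, v_5 = 12, v_6 = -4, …, v_{11} = 356, v_{12} = 716, v_{13} = 677, v_{14} = -434.

-434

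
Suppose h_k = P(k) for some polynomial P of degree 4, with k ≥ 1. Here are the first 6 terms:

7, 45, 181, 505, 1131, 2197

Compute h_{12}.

1st diffs: 38, 136, 324, 626, 1066.
2nd diffs: 98, 188, 302, 440.
3rd diffs: 90, 114, 138.
4th diffs: 24, 24 (constant).
Newton forward-difference form: h_k = 7 + 38·C(k-1,1) + 98·C(k-1,2) + 90·C(k-1,3) + 24·C(k-1,4).
At k = 12: k-1 = 11, so h_{12} = 7 + 418 + 5390 + 14850 + 7920 = 28585.

28585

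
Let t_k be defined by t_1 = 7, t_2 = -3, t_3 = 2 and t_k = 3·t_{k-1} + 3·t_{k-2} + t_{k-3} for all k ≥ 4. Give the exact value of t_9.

t_4 = 4, t_5 = 15, t_6 = 59, t_7 = 226, t_8 = 870, t_9 = 3347.

3347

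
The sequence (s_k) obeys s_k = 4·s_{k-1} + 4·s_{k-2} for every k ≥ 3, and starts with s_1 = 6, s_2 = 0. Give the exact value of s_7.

11136

s_3 = 24, s_4 = 96, s_5 = 480, s_6 = 2304, s_7 = 11136.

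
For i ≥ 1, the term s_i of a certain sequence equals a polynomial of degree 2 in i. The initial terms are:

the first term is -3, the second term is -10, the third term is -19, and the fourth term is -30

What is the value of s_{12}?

-190

1st diffs: -7, -9, -11.
2nd diffs: -2, -2 (constant).
Newton forward-difference form: s_i = -3 + (-7)·C(i-1,1) + (-2)·C(i-1,2).
At i = 12: i-1 = 11, so s_{12} = -3 - 77 - 110 = -190.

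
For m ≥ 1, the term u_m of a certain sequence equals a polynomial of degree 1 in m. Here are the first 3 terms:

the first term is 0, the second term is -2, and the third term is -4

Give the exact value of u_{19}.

1st diffs: -2, -2 (constant).
So u_m = -2m + 2.
Evaluating at m = 19 gives u_{19} = -36.

-36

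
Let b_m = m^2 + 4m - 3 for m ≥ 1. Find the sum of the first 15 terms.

1675

Over m = 1..15: Σm = 120, Σm² = 1240.
Total = (1)·1240 + (4)·120 + (-3)·15 = 1675.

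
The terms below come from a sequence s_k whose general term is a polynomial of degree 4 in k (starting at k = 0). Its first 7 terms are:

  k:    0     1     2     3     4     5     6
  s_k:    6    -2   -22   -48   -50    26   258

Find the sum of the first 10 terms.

1st diffs: -8, -20, -26, -2, 76, 232.
2nd diffs: -12, -6, 24, 78, 156.
3rd diffs: 6, 30, 54, 78.
4th diffs: 24, 24, 24 (constant).
Newton forward-difference form: s_k = 6 + (-8)·C(k,1) + (-12)·C(k,2) + 6·C(k,3) + 24·C(k,4).
Continuing: 748, 1622, 3030.
Summing k = 0..9 (10 terms) gives 5568.

5568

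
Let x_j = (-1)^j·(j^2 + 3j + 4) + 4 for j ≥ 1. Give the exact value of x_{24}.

(-1)^24 = 1; j^2 + 3j + 4 at j=24 is 652; so x_{24} = 656.

656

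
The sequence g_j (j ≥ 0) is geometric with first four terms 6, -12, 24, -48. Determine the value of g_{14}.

98304

Common ratio r = -2.
g_j = 6·(-2)^(j-0).
g_{14} = 6·(-2)^14 = 98304.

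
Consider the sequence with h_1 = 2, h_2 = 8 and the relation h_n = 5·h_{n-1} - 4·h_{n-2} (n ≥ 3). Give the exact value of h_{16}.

Applying the relation repeatedly:
h_3 = 32; h_4 = 128; h_5 = 512; …; h_{13} = 33554432; h_{14} = 134217728; h_{15} = 536870912; h_{16} = 2147483648.
(Characteristic roots are 4 and 1.)

2147483648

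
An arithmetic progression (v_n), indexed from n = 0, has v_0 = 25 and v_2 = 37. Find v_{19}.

139

Common difference d = (37 - 25) / (2 - 0) = 6.
v_n = 25 + (n - 0)·6.
v_{19} = 25 + 19·6 = 139.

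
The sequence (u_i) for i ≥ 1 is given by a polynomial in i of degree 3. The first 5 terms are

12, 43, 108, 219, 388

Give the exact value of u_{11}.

3292

1st diffs: 31, 65, 111, 169.
2nd diffs: 34, 46, 58.
3rd diffs: 12, 12 (constant).
So u_i = 2i^3 + 5i^2 + 2i + 3.
Evaluating at i = 11 gives u_{11} = 3292.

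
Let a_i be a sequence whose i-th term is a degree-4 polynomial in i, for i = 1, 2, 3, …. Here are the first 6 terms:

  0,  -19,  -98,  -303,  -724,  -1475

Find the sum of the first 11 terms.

1st diffs: -19, -79, -205, -421, -751.
2nd diffs: -60, -126, -216, -330.
3rd diffs: -66, -90, -114.
4th diffs: -24, -24 (constant).
So a_i = -i^4 - i^3 + i^2 + 1.
Continuing: …, -2694, -4543, -7208, -10899, …, a_{11} = -15850.
Summing i = 1..11 (11 terms) gives -43813.

-43813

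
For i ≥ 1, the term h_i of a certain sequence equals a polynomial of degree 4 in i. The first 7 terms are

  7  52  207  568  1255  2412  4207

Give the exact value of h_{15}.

69615

1st diffs: 45, 155, 361, 687, 1157, 1795.
2nd diffs: 110, 206, 326, 470, 638.
3rd diffs: 96, 120, 144, 168.
4th diffs: 24, 24, 24 (constant).
Newton forward-difference form: h_i = 7 + 45·C(i-1,1) + 110·C(i-1,2) + 96·C(i-1,3) + 24·C(i-1,4).
At i = 15: i-1 = 14, so h_{15} = 7 + 630 + 10010 + 34944 + 24024 = 69615.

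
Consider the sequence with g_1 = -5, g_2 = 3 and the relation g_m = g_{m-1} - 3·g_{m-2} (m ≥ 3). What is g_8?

279

Compute successive terms:
g_3 = 18; g_4 = 9; g_5 = -45; g_6 = -72; g_7 = 63; g_8 = 279.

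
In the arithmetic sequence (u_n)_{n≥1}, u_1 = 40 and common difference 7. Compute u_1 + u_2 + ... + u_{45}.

8730

u_n = 40 + (n - 1)·7.
u_{45} = 348; S = 45·(40 + 348)/2 = 8730.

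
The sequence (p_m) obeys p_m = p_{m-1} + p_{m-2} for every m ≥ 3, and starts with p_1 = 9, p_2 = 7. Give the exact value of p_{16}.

Iterate the recurrence:
p_3 = 16  p_4 = 23  p_5 = 39  …  p_{13} = 1809  p_{14} = 2927  p_{15} = 4736  p_{16} = 7663.

7663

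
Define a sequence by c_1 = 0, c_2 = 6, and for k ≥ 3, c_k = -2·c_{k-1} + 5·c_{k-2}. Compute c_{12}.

1007814

Applying the relation repeatedly:
c_3 = -12, c_4 = 54, c_5 = -168, c_6 = 606, c_7 = -2052, c_8 = 7134, c_9 = -24528, c_{10} = 84726, c_{11} = -292092, c_{12} = 1007814.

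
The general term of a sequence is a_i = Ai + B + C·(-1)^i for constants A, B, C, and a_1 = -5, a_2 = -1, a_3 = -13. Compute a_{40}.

Write the equations: A + B - C = -5; 2A + B + C = -1; 3A + B - C = -13.
Subtracting the first from the second: A + 2C = 4.
Subtracting the second from the third: A - 2C = -12.
Solving: C = 4, A = -4, then B = 3.
Therefore a_{40} = -160 + 3 + 4·1 = -153.

-153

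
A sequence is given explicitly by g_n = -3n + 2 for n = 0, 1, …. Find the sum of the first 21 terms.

-588

Over n = 0..20: Σn = 210.
Total = (-3)·210 + (2)·21 = -588.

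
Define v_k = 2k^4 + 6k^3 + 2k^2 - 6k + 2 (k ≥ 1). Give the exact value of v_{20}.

368682

v_{20} = 2·20^4 + 6·20^3 + 2·20^2 - 6·20 + 2 = 368682.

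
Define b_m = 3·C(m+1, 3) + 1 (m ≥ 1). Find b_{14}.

1366

C(15, 3) = 455, so b_{14} = 1366.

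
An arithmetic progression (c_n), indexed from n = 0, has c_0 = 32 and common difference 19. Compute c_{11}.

241

c_n = 32 + (n - 0)·19.
c_{11} = 32 + 11·19 = 241.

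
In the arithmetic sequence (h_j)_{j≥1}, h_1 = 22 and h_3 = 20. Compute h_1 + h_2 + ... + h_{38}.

133

Common difference d = (20 - 22) / (3 - 1) = -1.
h_j = 22 + (j - 1)·(-1).
h_{38} = -15; S = 38·(22 + (-15))/2 = 133.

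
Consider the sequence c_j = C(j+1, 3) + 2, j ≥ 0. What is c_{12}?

288

C(13, 3) = 286, so c_{12} = 288.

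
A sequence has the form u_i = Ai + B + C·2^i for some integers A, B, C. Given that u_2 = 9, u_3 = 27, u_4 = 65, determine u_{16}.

Plug in i = 2, 3, 4: 2A + B + 4C = 9; 3A + B + 8C = 27; 4A + B + 16C = 65.
Subtracting the first from the second: A + 4C = 18.
Subtracting the second from the third: A + 8C = 38.
Solving: C = 5, A = -2, then B = -7.
Hence u_{16} = -2·16 + (-7) + 5·65536 = 327641.

327641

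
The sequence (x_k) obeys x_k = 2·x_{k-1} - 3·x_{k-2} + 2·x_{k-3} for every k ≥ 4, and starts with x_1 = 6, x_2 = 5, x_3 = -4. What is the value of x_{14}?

Step forward from the initial values:
x_4 = -11;  x_5 = 0;  x_6 = 25;  …;  x_{11} = 116;  x_{12} = 181;  x_{13} = -48;  x_{14} = -407.

-407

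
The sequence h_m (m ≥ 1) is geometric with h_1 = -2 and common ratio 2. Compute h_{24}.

-16777216

h_m = (-2)·2^(m-1).
h_{24} = (-2)·2^23 = -16777216.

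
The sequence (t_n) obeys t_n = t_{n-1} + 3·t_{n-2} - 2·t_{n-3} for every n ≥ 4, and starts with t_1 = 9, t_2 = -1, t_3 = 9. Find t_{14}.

Applying the relation repeatedly:
t_4 = -12; t_5 = 17; t_6 = -37; …; t_{11} = 141; t_{12} = -969; t_{13} = 86; t_{14} = -3103.

-3103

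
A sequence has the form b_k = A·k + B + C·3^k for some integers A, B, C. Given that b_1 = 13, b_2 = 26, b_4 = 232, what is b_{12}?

1594272

Write the equations: A + B + 3C = 13; 2A + B + 9C = 26; 4A + B + 81C = 232.
Subtracting the first from the second: A + 6C = 13.
Subtracting the second from the third: 2A + 72C = 206.
Solving: C = 3, A = -5, then B = 9.
Therefore b_{12} = -60 + 9 + 3·531441 = 1594272.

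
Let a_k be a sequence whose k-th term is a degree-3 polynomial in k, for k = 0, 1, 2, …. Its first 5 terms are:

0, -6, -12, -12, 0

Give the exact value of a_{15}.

2640

1st diffs: -6, -6, 0, 12.
2nd diffs: 0, 6, 12.
3rd diffs: 6, 6 (constant).
Newton forward-difference form: a_k = (-6)·C(k,1) + 6·C(k,3).
At k = 15: k = 15, so a_{15} = -90 + 2730 = 2640.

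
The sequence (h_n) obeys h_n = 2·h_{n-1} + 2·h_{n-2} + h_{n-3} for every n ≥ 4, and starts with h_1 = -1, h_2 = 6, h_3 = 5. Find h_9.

Iterate the recurrence:
h_4 = 21  h_5 = 58  h_6 = 163  h_7 = 463  h_8 = 1310  h_9 = 3709.

3709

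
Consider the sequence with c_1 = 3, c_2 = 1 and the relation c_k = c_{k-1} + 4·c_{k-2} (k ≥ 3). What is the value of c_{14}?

Iterate the recurrence:
c_3 = 13  c_4 = 17  c_5 = 69  …  c_{11} = 16909  c_{12} = 42737  c_{13} = 110373  c_{14} = 281321.

281321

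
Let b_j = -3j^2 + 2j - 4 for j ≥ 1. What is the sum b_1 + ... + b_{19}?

-7106

Over j = 1..19: Σj = 190, Σj² = 2470.
Total = (-3)·2470 + (2)·190 + (-4)·19 = -7106.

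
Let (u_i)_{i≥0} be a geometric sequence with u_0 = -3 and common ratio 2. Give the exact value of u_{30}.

-3221225472

u_i = (-3)·2^(i-0).
u_{30} = (-3)·2^30 = -3221225472.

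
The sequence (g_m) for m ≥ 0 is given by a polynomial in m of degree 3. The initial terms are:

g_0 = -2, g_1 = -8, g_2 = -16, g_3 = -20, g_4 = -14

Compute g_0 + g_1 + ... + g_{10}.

1st diffs: -6, -8, -4, 6.
2nd diffs: -2, 4, 10.
3rd diffs: 6, 6 (constant).
Newton forward-difference form: g_m = -2 + (-6)·C(m,1) + (-2)·C(m,2) + 6·C(m,3).
Continuing: …, 8, 52, 124, 230, …, g_{10} = 568.
Summing m = 0..10 (11 terms) gives 1298.

1298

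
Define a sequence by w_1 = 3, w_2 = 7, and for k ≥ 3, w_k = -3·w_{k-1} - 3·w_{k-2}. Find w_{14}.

Applying the relation repeatedly:
w_3 = -30  w_4 = 69  w_5 = -117  …  w_{11} = 3159  w_{12} = -3888  w_{13} = 2187  w_{14} = 5103.

5103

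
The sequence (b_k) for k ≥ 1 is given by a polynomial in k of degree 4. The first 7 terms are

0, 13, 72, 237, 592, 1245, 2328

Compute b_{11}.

14440

1st diffs: 13, 59, 165, 355, 653, 1083.
2nd diffs: 46, 106, 190, 298, 430.
3rd diffs: 60, 84, 108, 132.
4th diffs: 24, 24, 24 (constant).
Newton forward-difference form: b_k = 13·C(k-1,1) + 46·C(k-1,2) + 60·C(k-1,3) + 24·C(k-1,4).
At k = 11: k-1 = 10, so b_{11} = 130 + 2070 + 7200 + 5040 = 14440.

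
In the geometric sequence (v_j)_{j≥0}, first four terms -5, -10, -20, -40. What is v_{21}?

Common ratio r = 2.
v_j = (-5)·2^(j-0).
v_{21} = (-5)·2^21 = -10485760.

-10485760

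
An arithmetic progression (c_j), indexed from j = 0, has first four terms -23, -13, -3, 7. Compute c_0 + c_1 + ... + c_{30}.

Common difference d = 10.
c_j = -23 + (j - 0)·10.
c_{30} = 277; S = 31·(-23 + 277)/2 = 3937.

3937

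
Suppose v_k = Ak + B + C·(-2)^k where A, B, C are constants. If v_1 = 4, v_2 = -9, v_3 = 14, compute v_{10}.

Plug in k = 1, 2, 3: A + B - 2C = 4; 2A + B + 4C = -9; 3A + B - 8C = 14.
Subtracting the first from the second: A + 6C = -13.
Subtracting the second from the third: A - 12C = 23.
Solving: C = -2, A = -1, then B = 1.
Hence v_{10} = -1·10 + 1 + (-2)·1024 = -2057.

-2057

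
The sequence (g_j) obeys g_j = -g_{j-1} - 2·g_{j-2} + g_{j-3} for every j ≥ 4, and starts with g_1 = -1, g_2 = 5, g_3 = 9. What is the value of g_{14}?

g_4 = -20;  g_5 = 7;  g_6 = 42;  …;  g_{11} = -122;  g_{12} = 855;  g_{13} = -880;  g_{14} = -952.

-952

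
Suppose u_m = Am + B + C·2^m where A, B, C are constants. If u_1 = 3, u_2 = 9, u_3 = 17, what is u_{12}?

4141

At m = 1, 2, 3: A + B + 2C = 3; 2A + B + 4C = 9; 3A + B + 8C = 17.
Subtracting the first from the second: A + 2C = 6.
Subtracting the second from the third: A + 4C = 8.
Solving: C = 1, A = 4, then B = -3.
So u_m = 4·m + (-3) + 1·2^m; at m=12 this is 4141.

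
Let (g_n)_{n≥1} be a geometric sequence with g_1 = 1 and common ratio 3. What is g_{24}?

94143178827

g_n = 1·3^(n-1).
g_{24} = 1·3^23 = 94143178827.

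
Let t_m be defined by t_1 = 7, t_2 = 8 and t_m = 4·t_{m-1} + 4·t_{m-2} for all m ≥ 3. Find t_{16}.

44091768832

Step forward from the initial values:
t_3 = 60;  t_4 = 272;  t_5 = 1328;  …;  t_{13} = 391688192;  t_{14} = 1891237888;  t_{15} = 9131704320;  t_{16} = 44091768832.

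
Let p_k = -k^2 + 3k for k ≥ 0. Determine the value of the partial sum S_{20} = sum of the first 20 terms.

-1900

Over k = 0..19: Σk = 190, Σk² = 2470.
Total = (-1)·2470 + (3)·190 = -1900.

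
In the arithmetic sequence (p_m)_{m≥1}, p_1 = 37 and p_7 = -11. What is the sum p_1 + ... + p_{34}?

-3230

Common difference d = (-11 - 37) / (7 - 1) = -8.
p_m = 37 + (m - 1)·(-8).
p_{34} = -227; S = 34·(37 + (-227))/2 = -3230.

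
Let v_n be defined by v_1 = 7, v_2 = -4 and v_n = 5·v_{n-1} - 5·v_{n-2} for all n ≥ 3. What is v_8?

Compute successive terms:
v_3 = -55  v_4 = -255  v_5 = -1000  v_6 = -3725  v_7 = -13625  v_8 = -49500.

-49500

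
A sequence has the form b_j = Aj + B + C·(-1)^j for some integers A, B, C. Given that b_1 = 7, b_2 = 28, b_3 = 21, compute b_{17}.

119

Write the equations: A + B - C = 7; 2A + B + C = 28; 3A + B - C = 21.
Subtracting the first from the second: A + 2C = 21.
Subtracting the second from the third: A - 2C = -7.
Solving: C = 7, A = 7, then B = 7.
Therefore b_{17} = 119 + 7 + 7·(-1) = 119.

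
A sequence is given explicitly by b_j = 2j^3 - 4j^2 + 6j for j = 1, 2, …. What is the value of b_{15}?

b_{15} = 2·15^3 - 4·15^2 + 6·15 = 5940.

5940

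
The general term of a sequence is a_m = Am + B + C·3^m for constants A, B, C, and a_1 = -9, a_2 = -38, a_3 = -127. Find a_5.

-1205

The three given values yield: A + B + 3C = -9; 2A + B + 9C = -38; 3A + B + 27C = -127.
Subtracting the first from the second: A + 6C = -29.
Subtracting the second from the third: A + 18C = -89.
Solving: C = -5, A = 1, then B = 5.
Therefore a_5 = 5 + 5 + (-5)·243 = -1205.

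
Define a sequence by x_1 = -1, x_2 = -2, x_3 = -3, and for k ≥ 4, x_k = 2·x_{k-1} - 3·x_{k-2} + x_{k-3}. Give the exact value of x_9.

-36

x_4 = -1; x_5 = 5; x_6 = 10; x_7 = 4; x_8 = -17; x_9 = -36.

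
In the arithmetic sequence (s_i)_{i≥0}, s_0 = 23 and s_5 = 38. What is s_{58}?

197

Common difference d = (38 - 23) / (5 - 0) = 3.
s_i = 23 + (i - 0)·3.
s_{58} = 23 + 58·3 = 197.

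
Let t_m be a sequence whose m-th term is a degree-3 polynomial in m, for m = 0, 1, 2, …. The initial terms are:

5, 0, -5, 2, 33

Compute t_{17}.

8080

1st diffs: -5, -5, 7, 31.
2nd diffs: 0, 12, 24.
3rd diffs: 12, 12 (constant).
Newton forward-difference form: t_m = 5 + (-5)·C(m,1) + 12·C(m,3).
At m = 17: m = 17, so t_{17} = 5 - 85 + 8160 = 8080.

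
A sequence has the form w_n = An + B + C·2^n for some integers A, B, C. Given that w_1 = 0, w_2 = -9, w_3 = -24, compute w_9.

The three given values yield: A + B + 2C = 0; 2A + B + 4C = -9; 3A + B + 8C = -24.
Subtracting the first from the second: A + 2C = -9.
Subtracting the second from the third: A + 4C = -15.
Solving: C = -3, A = -3, then B = 9.
Hence w_9 = -3·9 + 9 + (-3)·512 = -1554.

-1554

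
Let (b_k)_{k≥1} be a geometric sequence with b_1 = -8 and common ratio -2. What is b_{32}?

17179869184

b_k = (-8)·(-2)^(k-1).
b_{32} = (-8)·(-2)^31 = 17179869184.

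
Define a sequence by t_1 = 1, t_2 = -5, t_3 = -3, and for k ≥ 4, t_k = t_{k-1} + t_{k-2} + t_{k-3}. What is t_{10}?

t_4 = -7; t_5 = -15; t_6 = -25; t_7 = -47; t_8 = -87; t_9 = -159; t_{10} = -293.

-293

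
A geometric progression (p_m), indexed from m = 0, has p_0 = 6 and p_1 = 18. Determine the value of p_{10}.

354294

Common ratio r = 3.
p_m = 6·3^(m-0).
p_{10} = 6·3^10 = 354294.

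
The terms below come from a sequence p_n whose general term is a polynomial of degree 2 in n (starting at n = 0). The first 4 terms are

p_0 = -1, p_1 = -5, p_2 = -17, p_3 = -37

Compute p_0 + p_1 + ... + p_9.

1st diffs: -4, -12, -20.
2nd diffs: -8, -8 (constant).
Newton forward-difference form: p_n = -1 + (-4)·C(n,1) + (-8)·C(n,2).
Continuing: …, -65, -101, -145, -197, …, p_9 = -325.
Summing n = 0..9 (10 terms) gives -1150.

-1150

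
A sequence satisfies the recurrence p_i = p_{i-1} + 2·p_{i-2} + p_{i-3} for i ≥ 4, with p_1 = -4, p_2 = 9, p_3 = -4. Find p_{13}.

Applying the relation repeatedly:
p_4 = 10; p_5 = 11; p_6 = 27; p_7 = 59; p_8 = 124; p_9 = 269; p_{10} = 576; p_{11} = 1238; p_{12} = 2659; p_{13} = 5711.

5711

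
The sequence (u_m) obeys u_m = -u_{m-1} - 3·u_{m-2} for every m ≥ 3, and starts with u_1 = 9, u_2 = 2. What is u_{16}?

Iterate the recurrence:
u_3 = -29; u_4 = 23; u_5 = 64; …; u_{13} = -7151; u_{14} = 3122; u_{15} = 18331; u_{16} = -27697.

-27697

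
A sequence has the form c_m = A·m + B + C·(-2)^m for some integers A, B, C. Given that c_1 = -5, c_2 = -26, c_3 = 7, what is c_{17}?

393157

The three given values yield: A + B - 2C = -5; 2A + B + 4C = -26; 3A + B - 8C = 7.
Subtracting the first from the second: A + 6C = -21.
Subtracting the second from the third: A - 12C = 33.
Solving: C = -3, A = -3, then B = -8.
Therefore c_{17} = -51 + (-8) + (-3)·(-131072) = 393157.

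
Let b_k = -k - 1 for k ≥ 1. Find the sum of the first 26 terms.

Over k = 1..26: Σk = 351.
Total = (-1)·351 + (-1)·26 = -377.

-377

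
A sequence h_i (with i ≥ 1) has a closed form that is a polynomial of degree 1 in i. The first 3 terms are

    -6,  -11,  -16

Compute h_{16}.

-81

1st diffs: -5, -5 (constant).
So h_i = -5i - 1.
Evaluating at i = 16 gives h_{16} = -81.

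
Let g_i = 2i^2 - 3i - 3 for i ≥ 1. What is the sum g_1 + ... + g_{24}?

8828

Over i = 1..24: Σi = 300, Σi² = 4900.
Total = (2)·4900 + (-3)·300 + (-3)·24 = 8828.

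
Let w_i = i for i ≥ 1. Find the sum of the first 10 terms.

55

Over i = 1..10: Σi = 55.
Total = (1)·55 = 55.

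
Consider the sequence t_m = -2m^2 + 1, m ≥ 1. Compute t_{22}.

-967

t_{22} = -2·22^2 + 1 = -967.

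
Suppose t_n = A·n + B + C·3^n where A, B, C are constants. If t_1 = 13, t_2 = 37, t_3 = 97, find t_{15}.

At n = 1, 2, 3: A + B + 3C = 13; 2A + B + 9C = 37; 3A + B + 27C = 97.
Subtracting the first from the second: A + 6C = 24.
Subtracting the second from the third: A + 18C = 60.
Solving: C = 3, A = 6, then B = -2.
So t_n = 6·n + (-2) + 3·3^n; at n=15 this is 43046809.

43046809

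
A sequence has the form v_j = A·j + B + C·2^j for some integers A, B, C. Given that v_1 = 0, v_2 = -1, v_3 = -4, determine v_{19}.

At j = 1, 2, 3: A + B + 2C = 0; 2A + B + 4C = -1; 3A + B + 8C = -4.
Subtracting the first from the second: A + 2C = -1.
Subtracting the second from the third: A + 4C = -3.
Solving: C = -1, A = 1, then B = 1.
Therefore v_{19} = 19 + 1 + (-1)·524288 = -524268.

-524268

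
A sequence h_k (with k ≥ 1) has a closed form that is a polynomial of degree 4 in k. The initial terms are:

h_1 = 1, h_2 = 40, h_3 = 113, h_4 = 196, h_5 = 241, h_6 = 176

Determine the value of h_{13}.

-14447

1st diffs: 39, 73, 83, 45, -65.
2nd diffs: 34, 10, -38, -110.
3rd diffs: -24, -48, -72.
4th diffs: -24, -24 (constant).
So h_k = -k^4 + 6k^3 + 6k^2 - 6k - 4.
Evaluating at k = 13 gives h_{13} = -14447.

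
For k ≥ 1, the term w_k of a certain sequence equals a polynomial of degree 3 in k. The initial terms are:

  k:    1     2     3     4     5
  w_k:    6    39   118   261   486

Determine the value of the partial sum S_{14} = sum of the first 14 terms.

37849

1st diffs: 33, 79, 143, 225.
2nd diffs: 46, 64, 82.
3rd diffs: 18, 18 (constant).
Newton forward-difference form: w_k = 6 + 33·C(k-1,1) + 46·C(k-1,2) + 18·C(k-1,3).
Continuing: …, 811, 1254, 1833, 2566, …, w_{14} = 9171.
Summing k = 1..14 (14 terms) gives 37849.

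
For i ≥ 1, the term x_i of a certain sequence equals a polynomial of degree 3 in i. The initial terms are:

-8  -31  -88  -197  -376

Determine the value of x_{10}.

-2951

1st diffs: -23, -57, -109, -179.
2nd diffs: -34, -52, -70.
3rd diffs: -18, -18 (constant).
Newton forward-difference form: x_i = -8 + (-23)·C(i-1,1) + (-34)·C(i-1,2) + (-18)·C(i-1,3).
At i = 10: i-1 = 9, so x_{10} = -8 - 207 - 1224 - 1512 = -2951.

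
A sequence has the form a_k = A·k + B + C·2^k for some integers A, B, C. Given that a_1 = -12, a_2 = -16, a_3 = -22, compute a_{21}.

The three given values yield: A + B + 2C = -12; 2A + B + 4C = -16; 3A + B + 8C = -22.
Subtracting the first from the second: A + 2C = -4.
Subtracting the second from the third: A + 4C = -6.
Solving: C = -1, A = -2, then B = -8.
Hence a_{21} = -2·21 + (-8) + (-1)·2097152 = -2097202.

-2097202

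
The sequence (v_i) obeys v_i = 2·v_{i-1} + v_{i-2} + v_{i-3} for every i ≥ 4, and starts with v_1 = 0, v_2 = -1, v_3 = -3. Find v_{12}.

-12538

Step forward from the initial values:
v_4 = -7, v_5 = -18, v_6 = -46, v_7 = -117, v_8 = -298, v_9 = -759, v_{10} = -1933, v_{11} = -4923, v_{12} = -12538.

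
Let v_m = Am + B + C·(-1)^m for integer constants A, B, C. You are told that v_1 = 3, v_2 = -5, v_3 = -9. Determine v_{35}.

Write the equations: A + B - C = 3; 2A + B + C = -5; 3A + B - C = -9.
Subtracting the first from the second: A + 2C = -8.
Subtracting the second from the third: A - 2C = -4.
Solving: C = -1, A = -6, then B = 8.
Therefore v_{35} = -210 + 8 + (-1)·(-1) = -201.

-201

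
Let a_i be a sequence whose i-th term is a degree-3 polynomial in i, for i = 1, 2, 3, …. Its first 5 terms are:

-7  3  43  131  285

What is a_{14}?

7611

1st diffs: 10, 40, 88, 154.
2nd diffs: 30, 48, 66.
3rd diffs: 18, 18 (constant).
Newton forward-difference form: a_i = -7 + 10·C(i-1,1) + 30·C(i-1,2) + 18·C(i-1,3).
At i = 14: i-1 = 13, so a_{14} = -7 + 130 + 2340 + 5148 = 7611.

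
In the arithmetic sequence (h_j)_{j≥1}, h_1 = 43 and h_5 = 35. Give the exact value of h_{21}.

Common difference d = (35 - 43) / (5 - 1) = -2.
h_j = 43 + (j - 1)·(-2).
h_{21} = 43 + 20·(-2) = 3.

3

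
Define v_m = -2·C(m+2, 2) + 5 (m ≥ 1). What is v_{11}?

-151

C(13, 2) = 78, so v_{11} = -151.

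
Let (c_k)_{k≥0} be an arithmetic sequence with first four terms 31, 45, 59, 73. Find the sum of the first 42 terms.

13356

Common difference d = 14.
c_k = 31 + (k - 0)·14.
c_{41} = 605; S = 42·(31 + 605)/2 = 13356.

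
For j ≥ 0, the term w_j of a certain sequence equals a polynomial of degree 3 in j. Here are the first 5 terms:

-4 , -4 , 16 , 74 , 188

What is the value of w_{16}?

1st diffs: 0, 20, 58, 114.
2nd diffs: 20, 38, 56.
3rd diffs: 18, 18 (constant).
So w_j = 3j^3 + j^2 - 4j - 4.
Evaluating at j = 16 gives w_{16} = 12476.

12476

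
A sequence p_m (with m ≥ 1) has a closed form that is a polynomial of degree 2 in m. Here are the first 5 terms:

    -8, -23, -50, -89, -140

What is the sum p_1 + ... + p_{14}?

1st diffs: -15, -27, -39, -51.
2nd diffs: -12, -12, -12 (constant).
Newton forward-difference form: p_m = -8 + (-15)·C(m-1,1) + (-12)·C(m-1,2).
Continuing: …, -203, -278, -365, -464, …, p_{14} = -1139.
Summing m = 1..14 (14 terms) gives -5845.

-5845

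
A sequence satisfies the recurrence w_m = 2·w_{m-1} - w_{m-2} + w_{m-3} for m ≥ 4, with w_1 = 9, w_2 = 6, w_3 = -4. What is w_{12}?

Applying the relation repeatedly:
w_4 = -5  w_5 = 0  w_6 = 1  w_7 = -3  w_8 = -7  w_9 = -10  w_{10} = -16  w_{11} = -29  w_{12} = -52.

-52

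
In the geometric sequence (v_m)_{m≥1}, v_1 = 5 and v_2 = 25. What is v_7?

Common ratio r = 5.
v_m = 5·5^(m-1).
v_7 = 5·5^6 = 78125.

78125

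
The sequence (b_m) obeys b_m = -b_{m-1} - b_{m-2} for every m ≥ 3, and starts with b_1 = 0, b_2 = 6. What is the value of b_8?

6

Compute successive terms:
b_3 = -6  b_4 = 0  b_5 = 6  b_6 = -6  b_7 = 0  b_8 = 6.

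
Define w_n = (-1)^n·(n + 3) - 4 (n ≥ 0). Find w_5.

-12

(-1)^5 = -1; n + 3 at n=5 is 8; so w_5 = -12.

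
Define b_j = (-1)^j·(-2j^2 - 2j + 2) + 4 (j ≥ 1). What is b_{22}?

(-1)^22 = 1; -2j^2 - 2j + 2 at j=22 is -1010; so b_{22} = -1006.

-1006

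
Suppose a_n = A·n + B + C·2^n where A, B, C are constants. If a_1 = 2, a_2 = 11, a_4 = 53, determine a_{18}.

786479

The three given values yield: A + B + 2C = 2; 2A + B + 4C = 11; 4A + B + 16C = 53.
Subtracting the first from the second: A + 2C = 9.
Subtracting the second from the third: 2A + 12C = 42.
Solving: C = 3, A = 3, then B = -7.
Therefore a_{18} = 54 + (-7) + 3·262144 = 786479.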